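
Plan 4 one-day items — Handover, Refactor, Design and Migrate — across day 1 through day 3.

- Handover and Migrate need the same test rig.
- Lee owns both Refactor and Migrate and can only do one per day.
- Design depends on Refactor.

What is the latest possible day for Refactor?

day 2

Downstream work caps Refactor at day 2.
Refactor at day 2 is achievable: Handover -> day 1; Refactor -> day 2; Migrate -> day 3; Design -> day 3.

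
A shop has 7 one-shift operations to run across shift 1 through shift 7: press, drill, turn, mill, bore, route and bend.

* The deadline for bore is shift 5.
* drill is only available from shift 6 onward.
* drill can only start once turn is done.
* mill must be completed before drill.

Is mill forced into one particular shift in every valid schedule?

No

mill can be shift 1 (e.g. mill=shift 1, turn=shift 1, drill=shift 6, press=shift 1, bend=shift 1, route=shift 1, bore=shift 1) or shift 2 (e.g. mill in shift 2; drill in shift 6; press in shift 1; bore in shift 1; turn in shift 1; route in shift 1; bend in shift 1).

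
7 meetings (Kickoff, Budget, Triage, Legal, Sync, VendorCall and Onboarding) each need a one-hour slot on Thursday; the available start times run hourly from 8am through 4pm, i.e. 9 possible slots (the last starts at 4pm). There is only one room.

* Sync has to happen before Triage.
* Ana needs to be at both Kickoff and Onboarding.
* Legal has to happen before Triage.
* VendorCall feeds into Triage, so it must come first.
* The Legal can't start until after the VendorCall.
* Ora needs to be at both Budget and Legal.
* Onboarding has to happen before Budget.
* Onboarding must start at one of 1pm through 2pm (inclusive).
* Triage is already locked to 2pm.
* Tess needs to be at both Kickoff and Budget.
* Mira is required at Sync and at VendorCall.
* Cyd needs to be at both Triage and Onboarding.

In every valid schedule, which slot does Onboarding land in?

1pm

Onboarding's window is 1pm–2pm.
Triage is fixed at 2pm, and Onboarding can't share a slot with Triage.
So Onboarding must be 1pm.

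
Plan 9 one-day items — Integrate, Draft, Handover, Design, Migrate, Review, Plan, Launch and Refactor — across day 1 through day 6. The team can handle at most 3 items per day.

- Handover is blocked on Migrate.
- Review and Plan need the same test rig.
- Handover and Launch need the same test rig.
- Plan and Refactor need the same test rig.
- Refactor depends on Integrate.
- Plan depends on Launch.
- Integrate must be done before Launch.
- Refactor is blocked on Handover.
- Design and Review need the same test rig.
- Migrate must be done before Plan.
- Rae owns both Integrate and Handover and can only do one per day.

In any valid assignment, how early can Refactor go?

Precedence pushes Refactor to at least day 3.
Refactor at day 3 is achievable: Review=day 3, Draft=day 1, Refactor=day 3, Integrate=day 1, Handover=day 2, Launch=day 3, Migrate=day 1, Plan=day 4, Design=day 2.

day 3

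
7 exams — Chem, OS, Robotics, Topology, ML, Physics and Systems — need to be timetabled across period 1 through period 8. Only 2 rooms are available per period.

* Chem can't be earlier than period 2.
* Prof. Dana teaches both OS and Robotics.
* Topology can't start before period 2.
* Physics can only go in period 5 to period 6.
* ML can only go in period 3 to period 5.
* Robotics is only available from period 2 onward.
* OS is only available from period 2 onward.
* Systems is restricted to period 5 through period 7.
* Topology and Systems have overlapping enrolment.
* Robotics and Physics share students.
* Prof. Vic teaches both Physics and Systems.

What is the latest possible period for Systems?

period 7

Systems is available from period 5; Systems's own window allows nothing later than period 7.
Systems at period 7 is achievable: Robotics -> period 3; Topology -> period 4; Chem -> period 2; Physics -> period 5; OS -> period 2; ML -> period 3; Systems -> period 7.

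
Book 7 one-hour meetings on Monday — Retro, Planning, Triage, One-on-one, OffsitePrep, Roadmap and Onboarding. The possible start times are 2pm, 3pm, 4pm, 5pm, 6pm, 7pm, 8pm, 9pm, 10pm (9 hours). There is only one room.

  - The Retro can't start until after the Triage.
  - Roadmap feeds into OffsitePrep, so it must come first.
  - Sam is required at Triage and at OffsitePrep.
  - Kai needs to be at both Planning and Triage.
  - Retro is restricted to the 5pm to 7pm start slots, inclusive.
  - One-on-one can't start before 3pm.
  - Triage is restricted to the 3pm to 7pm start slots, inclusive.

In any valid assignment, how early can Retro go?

5pm

Retro is available from 5pm; Retro's own window allows nothing later than 7pm.
Retro at 5pm is achievable: Planning in 7pm, Roadmap in 2pm, Triage in 3pm, One-on-one in 4pm, OffsitePrep in 6pm, Retro in 5pm, Onboarding in 8pm.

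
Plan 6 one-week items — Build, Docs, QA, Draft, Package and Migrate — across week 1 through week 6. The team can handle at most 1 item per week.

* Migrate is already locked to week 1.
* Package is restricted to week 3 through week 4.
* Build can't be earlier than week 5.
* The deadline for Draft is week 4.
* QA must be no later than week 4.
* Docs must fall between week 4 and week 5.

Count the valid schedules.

4

Enumerating: Build in week 6, Docs in week 5, QA in week 2, Draft in week 4, Migrate in week 1, Package in week 3 | Draft -> week 2, Migrate -> week 1, Docs -> week 5, QA -> week 4, Build -> week 6, Package -> week 3 | Build in week 6, Draft in week 3, Package in week 4, QA in week 2, Migrate in week 1, Docs in week 5 | Draft=week 2; QA=week 3; Build=week 6; Docs=week 5; Package=week 4; Migrate=week 1.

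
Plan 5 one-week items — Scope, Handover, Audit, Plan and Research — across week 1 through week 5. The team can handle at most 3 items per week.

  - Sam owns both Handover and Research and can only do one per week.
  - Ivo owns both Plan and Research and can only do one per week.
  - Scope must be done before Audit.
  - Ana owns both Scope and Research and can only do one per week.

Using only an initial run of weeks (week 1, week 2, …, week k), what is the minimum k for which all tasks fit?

2 weeks

The precedence chain requires at least 2 distinct weeks.
With at most 3 per week and 5 tasks, at least 2 weeks are needed.
2 works (last occupied week: week 2): for example Scope=week 1; Research=week 2; Plan=week 1; Audit=week 2; Handover=week 1.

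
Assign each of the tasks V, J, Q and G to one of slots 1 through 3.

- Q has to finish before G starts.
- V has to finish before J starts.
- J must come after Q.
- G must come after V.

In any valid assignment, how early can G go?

Precedence pushes G to at least 2.
G at 2 is achievable: G in 2; Q in 1; J in 2; V in 1.

2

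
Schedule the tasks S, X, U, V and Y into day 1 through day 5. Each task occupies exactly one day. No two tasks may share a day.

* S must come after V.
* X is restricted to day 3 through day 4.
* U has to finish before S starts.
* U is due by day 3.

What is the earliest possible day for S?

day 3

Precedence pushes S to at least day 2.
S at day 3 is achievable: S in day 3; U in day 1; V in day 2; Y in day 5; X in day 4.
Nothing earlier works — the capacity limit rule out every day before day 3.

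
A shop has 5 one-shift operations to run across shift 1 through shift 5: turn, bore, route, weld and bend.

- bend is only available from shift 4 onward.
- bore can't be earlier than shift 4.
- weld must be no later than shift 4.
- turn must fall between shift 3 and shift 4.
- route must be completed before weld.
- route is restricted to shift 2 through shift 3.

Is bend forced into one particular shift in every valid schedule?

No

bend can be shift 4 (e.g. route -> shift 2; turn -> shift 3; weld -> shift 3; bore -> shift 4; bend -> shift 4) or shift 5 (e.g. turn -> shift 3; weld -> shift 3; bend -> shift 5; route -> shift 2; bore -> shift 4).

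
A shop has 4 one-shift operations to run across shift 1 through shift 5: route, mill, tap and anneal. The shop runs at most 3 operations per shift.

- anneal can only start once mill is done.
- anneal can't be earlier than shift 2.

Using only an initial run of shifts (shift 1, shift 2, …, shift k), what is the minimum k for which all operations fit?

The precedence chain requires at least 2 distinct shifts.
With at most 3 per shift and 4 operations, at least 2 shifts are needed.
2 works (last occupied shift: shift 2): for example tap -> shift 1; anneal -> shift 2; route -> shift 1; mill -> shift 1.

2 shifts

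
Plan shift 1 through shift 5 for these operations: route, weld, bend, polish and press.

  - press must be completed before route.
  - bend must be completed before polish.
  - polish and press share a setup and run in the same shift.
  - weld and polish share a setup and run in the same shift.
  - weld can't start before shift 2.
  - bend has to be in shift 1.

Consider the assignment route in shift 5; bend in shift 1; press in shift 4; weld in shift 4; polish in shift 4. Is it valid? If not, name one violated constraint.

Yes, all constraints hold

press must be completed before route — holds.
bend has to be in shift 1 — holds.
weld can't start before shift 2 — holds.
bend must be completed before polish — holds.
weld and polish share a setup and run in the same shift — holds.
polish and press share a setup and run in the same shift — holds.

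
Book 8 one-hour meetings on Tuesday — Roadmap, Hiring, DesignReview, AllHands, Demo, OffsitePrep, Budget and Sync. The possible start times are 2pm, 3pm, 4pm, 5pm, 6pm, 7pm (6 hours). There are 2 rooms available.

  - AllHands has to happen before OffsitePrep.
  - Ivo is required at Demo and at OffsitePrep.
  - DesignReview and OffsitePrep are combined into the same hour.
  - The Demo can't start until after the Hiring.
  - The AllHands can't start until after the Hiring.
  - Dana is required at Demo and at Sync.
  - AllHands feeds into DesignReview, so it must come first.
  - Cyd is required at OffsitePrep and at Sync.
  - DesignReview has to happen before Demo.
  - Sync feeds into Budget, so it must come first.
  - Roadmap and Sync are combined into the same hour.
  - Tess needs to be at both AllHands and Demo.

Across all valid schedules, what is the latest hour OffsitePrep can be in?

6pm

Precedence pushes OffsitePrep to at least 4pm; OffsitePrep must be in the same hour as DesignReview, which can't be after 6pm, so OffsitePrep is at most 6pm.
OffsitePrep at 6pm is achievable: Sync in 4pm; Hiring in 2pm; Demo in 7pm; AllHands in 3pm; OffsitePrep in 6pm; Budget in 5pm; Roadmap in 4pm; DesignReview in 6pm.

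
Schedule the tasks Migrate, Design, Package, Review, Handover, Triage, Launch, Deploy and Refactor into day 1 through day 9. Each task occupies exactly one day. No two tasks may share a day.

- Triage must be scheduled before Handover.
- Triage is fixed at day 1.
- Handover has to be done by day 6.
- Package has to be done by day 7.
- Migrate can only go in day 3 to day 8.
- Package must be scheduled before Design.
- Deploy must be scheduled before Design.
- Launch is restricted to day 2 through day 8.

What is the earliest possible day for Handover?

Precedence pushes Handover to at least day 2; Handover's own window allows nothing later than day 6.
Handover at day 2 is achievable: Package -> day 4; Review -> day 8; Launch -> day 5; Migrate -> day 3; Refactor -> day 9; Design -> day 7; Triage -> day 1; Handover -> day 2; Deploy -> day 6.

day 2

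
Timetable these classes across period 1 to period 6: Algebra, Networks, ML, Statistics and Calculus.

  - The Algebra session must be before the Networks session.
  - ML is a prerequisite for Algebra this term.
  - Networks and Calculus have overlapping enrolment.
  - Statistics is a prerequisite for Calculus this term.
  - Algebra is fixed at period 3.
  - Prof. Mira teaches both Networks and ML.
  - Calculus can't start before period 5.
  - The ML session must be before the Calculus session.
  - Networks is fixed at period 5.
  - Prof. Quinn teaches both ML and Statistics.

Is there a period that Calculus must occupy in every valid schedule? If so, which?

Calculus's window is period 5–period 6.
Networks is fixed at period 5, and Calculus can't share a period with Networks.
So Calculus must be period 6.

period 6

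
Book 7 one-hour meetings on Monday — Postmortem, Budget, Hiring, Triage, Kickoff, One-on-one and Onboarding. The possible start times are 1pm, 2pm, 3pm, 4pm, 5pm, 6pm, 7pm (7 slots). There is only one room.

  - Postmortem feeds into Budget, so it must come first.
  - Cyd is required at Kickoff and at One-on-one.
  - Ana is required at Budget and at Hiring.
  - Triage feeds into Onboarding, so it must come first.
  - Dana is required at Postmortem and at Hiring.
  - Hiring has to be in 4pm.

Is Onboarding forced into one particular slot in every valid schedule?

Onboarding can be 2pm (e.g. Onboarding=2pm, Kickoff=6pm, Hiring=4pm, Postmortem=3pm, One-on-one=7pm, Triage=1pm, Budget=5pm) or 3pm (e.g. Hiring in 4pm; Onboarding in 3pm; One-on-one in 7pm; Postmortem in 1pm; Triage in 2pm; Kickoff in 6pm; Budget in 5pm).

No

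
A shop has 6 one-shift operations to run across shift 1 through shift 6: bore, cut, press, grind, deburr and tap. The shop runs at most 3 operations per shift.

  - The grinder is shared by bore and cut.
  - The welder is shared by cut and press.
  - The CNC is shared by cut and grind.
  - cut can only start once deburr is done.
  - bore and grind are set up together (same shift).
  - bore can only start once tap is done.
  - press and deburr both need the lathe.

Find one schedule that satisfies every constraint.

tap -> shift 1; bore -> shift 2; press -> shift 2; grind -> shift 2; deburr -> shift 1; cut -> shift 3

Checking: deburr(shift 1) before cut(shift 3); tap(shift 1) before bore(shift 2); press(shift 2) != deburr(shift 1); cut(shift 3) != press(shift 2); bore(shift 2) != cut(shift 3); cut(shift 3) != grind(shift 2); bore = grind = shift 2; max 3 per shift (cap 3).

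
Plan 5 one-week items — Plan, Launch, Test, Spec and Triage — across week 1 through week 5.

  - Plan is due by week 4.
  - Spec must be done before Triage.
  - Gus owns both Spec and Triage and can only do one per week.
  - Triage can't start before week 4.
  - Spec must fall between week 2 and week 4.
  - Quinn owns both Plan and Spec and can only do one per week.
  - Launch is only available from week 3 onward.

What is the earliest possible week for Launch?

Launch is available from week 3.
Launch at week 3 is achievable: Triage=week 4; Plan=week 1; Launch=week 3; Test=week 1; Spec=week 2.

week 3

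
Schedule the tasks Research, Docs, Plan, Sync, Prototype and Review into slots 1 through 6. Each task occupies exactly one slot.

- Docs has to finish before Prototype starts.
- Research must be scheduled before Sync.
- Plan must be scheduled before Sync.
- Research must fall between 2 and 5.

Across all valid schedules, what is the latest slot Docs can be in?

5

Downstream work caps Docs at 5.
Docs at 5 is achievable: Review=1; Research=2; Docs=5; Plan=1; Sync=3; Prototype=6.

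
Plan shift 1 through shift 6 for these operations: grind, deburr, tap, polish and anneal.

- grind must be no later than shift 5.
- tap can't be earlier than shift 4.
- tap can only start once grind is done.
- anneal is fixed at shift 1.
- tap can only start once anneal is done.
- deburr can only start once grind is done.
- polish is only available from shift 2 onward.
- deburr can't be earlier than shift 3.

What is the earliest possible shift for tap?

shift 4

Tap is available from shift 4.
tap at shift 4 is achievable: polish -> shift 2; tap -> shift 4; anneal -> shift 1; grind -> shift 1; deburr -> shift 3.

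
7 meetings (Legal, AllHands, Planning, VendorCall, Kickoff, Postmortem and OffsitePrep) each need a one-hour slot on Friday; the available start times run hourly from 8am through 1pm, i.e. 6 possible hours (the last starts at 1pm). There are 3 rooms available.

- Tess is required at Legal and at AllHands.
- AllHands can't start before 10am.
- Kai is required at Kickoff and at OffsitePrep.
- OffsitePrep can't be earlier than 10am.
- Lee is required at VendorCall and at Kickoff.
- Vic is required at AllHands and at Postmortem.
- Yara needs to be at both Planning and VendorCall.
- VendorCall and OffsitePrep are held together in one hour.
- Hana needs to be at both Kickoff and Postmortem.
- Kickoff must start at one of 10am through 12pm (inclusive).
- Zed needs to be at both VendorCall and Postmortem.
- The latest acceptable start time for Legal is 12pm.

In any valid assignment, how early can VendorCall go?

VendorCall must be in the same hour as OffsitePrep, which can't be before 10am, so VendorCall is at least 10am.
VendorCall at 10am is achievable: Kickoff -> 11am; Postmortem -> 8am; Planning -> 8am; AllHands -> 10am; VendorCall -> 10am; OffsitePrep -> 10am; Legal -> 8am.

10am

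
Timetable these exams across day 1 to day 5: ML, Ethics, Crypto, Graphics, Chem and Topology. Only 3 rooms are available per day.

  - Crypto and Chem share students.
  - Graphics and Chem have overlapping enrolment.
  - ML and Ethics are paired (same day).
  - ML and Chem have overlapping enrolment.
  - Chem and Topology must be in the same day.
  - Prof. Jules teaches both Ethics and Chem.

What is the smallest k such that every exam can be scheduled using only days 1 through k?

With at most 3 per day and 6 exams, at least 2 days are needed.
Could 2 days be enough, i.e. nothing placed later than day 2? Chem could only be at {day 1, day 2}; try each:
- suppose Chem is at day 1; Ethics can't share with Chem (day 1) → {day 2}; ML can't share with Chem (day 1) → {day 2}; Crypto can't share with Chem (day 1) → {day 2}; Graphics can't share with Chem (day 1) → {day 2}; that puts ML, Ethics, Crypto and Graphics all in day 2 — more than 3 per day.
- suppose Chem is at day 2; Ethics can't share with Chem (day 2) → {day 1}; ML can't share with Chem (day 2) → {day 1}; Crypto can't share with Chem (day 2) → {day 1}; Graphics can't share with Chem (day 2) → {day 1}; that puts ML, Ethics, Crypto and Graphics all in day 1 — more than 3 per day.
Every option fails, so 2 days is not enough.
3 works (last occupied day: day 3): for example Crypto=day 1, Ethics=day 1, Graphics=day 2, Topology=day 3, ML=day 1, Chem=day 3.

3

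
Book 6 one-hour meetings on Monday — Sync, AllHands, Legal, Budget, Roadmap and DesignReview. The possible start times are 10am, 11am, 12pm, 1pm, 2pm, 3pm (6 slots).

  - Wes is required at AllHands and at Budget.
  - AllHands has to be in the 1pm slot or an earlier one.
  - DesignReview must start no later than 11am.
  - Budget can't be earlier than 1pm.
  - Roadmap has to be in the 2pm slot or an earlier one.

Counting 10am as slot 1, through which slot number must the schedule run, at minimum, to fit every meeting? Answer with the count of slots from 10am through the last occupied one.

4 slots

Budget can't be placed before 1pm — that is slot 4 counting from 10am — so the schedule must run through at least 4 slots.
4 works (last occupied slot: 1pm): for example Budget -> 1pm; Roadmap -> 10am; Sync -> 10am; AllHands -> 10am; Legal -> 10am; DesignReview -> 10am.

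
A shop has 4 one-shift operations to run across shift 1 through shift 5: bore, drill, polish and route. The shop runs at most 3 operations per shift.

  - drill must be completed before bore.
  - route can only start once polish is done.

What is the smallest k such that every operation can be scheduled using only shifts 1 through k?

The precedence chain requires at least 2 distinct shifts.
With at most 3 per shift and 4 operations, at least 2 shifts are needed.
2 works (last occupied shift: shift 2): for example drill=shift 1; route=shift 2; bore=shift 2; polish=shift 1.

2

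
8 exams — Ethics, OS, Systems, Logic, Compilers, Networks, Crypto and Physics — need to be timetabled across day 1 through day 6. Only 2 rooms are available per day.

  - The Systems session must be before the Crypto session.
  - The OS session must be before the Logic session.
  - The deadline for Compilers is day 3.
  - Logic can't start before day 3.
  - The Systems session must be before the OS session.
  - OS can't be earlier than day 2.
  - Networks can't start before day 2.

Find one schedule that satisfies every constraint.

Ethics -> day 4; Logic -> day 3; Networks -> day 2; OS -> day 2; Systems -> day 1; Compilers -> day 1; Physics -> day 4; Crypto -> day 3

Checking: Systems(day 1) before Crypto(day 3); OS(day 2) before Logic(day 3); Systems(day 1) before OS(day 2); Logic=day 3 in [day 3,day 6]; OS=day 2 in [day 2,day 6]; Compilers=day 1 in [day 1,day 3]; Networks=day 2 in [day 2,day 6]; max 2 per day (cap 2).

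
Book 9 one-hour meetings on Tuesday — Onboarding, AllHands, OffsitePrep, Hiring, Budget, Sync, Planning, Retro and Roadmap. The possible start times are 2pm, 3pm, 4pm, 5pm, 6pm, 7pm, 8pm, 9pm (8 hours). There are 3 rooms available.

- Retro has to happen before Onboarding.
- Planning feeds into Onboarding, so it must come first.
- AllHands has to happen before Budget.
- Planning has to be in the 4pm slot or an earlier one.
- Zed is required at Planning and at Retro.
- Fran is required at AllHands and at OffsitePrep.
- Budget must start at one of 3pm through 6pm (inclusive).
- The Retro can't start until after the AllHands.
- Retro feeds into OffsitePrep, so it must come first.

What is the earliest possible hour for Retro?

Precedence pushes Retro to at least 3pm; downstream work caps Retro at 8pm.
Retro at 3pm is achievable: AllHands in 2pm; Planning in 2pm; Onboarding in 4pm; Budget in 3pm; Sync in 3pm; OffsitePrep in 4pm; Retro in 3pm; Hiring in 2pm; Roadmap in 4pm.

3pm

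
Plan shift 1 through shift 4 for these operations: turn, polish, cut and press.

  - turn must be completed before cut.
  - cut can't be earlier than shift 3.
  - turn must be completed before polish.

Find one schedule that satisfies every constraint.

turn in shift 1; cut in shift 3; press in shift 1; polish in shift 2

Checking: turn(shift 1) before polish(shift 2); turn(shift 1) before cut(shift 3); cut=shift 3 in [shift 3,shift 4].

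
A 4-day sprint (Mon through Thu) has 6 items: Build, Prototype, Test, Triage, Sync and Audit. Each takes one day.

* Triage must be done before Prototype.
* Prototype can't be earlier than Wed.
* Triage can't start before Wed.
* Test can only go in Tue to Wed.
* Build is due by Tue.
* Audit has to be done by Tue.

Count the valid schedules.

32

Splitting on Build: it can be Mon (16), Tue (16). Listing each branch's schedules as (Prototype, Test, Triage, Sync, Audit):
Build=Mon: (Thu,Tue,Wed,Mon,Mon) (Thu,Tue,Wed,Mon,Tue) (Thu,Tue,Wed,Tue,Mon) (Thu,Tue,Wed,Tue,Tue) (Thu,Tue,Wed,Wed,Mon) (Thu,Tue,Wed,Wed,Tue) (Thu,Tue,Wed,Thu,Mon) (Thu,Tue,Wed,Thu,Tue) (Thu,Wed,Wed,Mon,Mon) (Thu,Wed,Wed,Mon,Tue) (Thu,Wed,Wed,Tue,Mon) (Thu,Wed,Wed,Tue,Tue) (Thu,Wed,Wed,Wed,Mon) (Thu,Wed,Wed,Wed,Tue) (Thu,Wed,Wed,Thu,Mon) (Thu,Wed,Wed,Thu,Tue) — 16.
Build=Tue: (Thu,Tue,Wed,Mon,Mon) (Thu,Tue,Wed,Mon,Tue) (Thu,Tue,Wed,Tue,Mon) (Thu,Tue,Wed,Tue,Tue) (Thu,Tue,Wed,Wed,Mon) (Thu,Tue,Wed,Wed,Tue) (Thu,Tue,Wed,Thu,Mon) (Thu,Tue,Wed,Thu,Tue) (Thu,Wed,Wed,Mon,Mon) (Thu,Wed,Wed,Mon,Tue) (Thu,Wed,Wed,Tue,Mon) (Thu,Wed,Wed,Tue,Tue) (Thu,Wed,Wed,Wed,Mon) (Thu,Wed,Wed,Wed,Tue) (Thu,Wed,Wed,Thu,Mon) (Thu,Wed,Wed,Thu,Tue) — 16.
Summing: 16 + 16 = 32.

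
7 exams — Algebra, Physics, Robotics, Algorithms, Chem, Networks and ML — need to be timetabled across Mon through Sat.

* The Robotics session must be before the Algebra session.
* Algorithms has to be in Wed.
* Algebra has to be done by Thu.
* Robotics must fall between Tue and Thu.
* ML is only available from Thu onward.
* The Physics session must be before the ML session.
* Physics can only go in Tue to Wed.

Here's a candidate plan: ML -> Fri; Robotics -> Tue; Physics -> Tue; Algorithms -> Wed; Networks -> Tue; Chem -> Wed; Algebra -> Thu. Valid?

The Physics session must be before the ML session — holds.
Algorithms has to be in Wed — holds.
ML is only available from Thu onward — holds.
Algebra has to be done by Thu — holds.
The Robotics session must be before the Algebra session — holds.
Robotics must fall between Tue and Thu — holds.
Physics can only go in Tue to Wed — holds.

Yes, all constraints hold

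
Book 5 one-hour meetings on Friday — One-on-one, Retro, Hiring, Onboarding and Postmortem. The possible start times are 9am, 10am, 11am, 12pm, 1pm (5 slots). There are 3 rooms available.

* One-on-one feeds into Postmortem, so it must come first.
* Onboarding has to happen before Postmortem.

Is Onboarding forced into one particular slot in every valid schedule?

No

Onboarding can be 9am (e.g. Hiring=10am; Postmortem=10am; Onboarding=9am; Retro=9am; One-on-one=9am) or 10am (e.g. Postmortem=11am, Hiring=9am, One-on-one=9am, Retro=9am, Onboarding=10am).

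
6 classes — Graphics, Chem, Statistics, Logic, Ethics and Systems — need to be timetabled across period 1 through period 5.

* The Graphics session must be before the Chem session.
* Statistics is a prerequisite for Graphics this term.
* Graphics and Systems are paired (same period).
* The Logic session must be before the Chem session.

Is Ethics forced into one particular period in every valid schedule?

Ethics can be period 1 (e.g. Systems -> period 2; Ethics -> period 1; Logic -> period 1; Graphics -> period 2; Chem -> period 3; Statistics -> period 1) or period 2 (e.g. Graphics in period 2; Statistics in period 1; Chem in period 3; Ethics in period 2; Logic in period 1; Systems in period 2).

No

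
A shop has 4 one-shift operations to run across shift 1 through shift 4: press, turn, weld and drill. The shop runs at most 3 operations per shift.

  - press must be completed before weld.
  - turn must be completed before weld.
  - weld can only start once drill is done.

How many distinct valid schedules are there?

36

Splitting on press: it can be shift 1 (14), shift 2 (13), shift 3 (9). Listing each branch's schedules as (turn, weld, drill) by shift number:
press=shift 1: (1,2,1) (1,3,1) (1,3,2) (1,4,1) (1,4,2) (1,4,3) (2,3,1) (2,3,2) (2,4,1) (2,4,2) (2,4,3) (3,4,1) (3,4,2) (3,4,3) — 14.
press=shift 2: (1,3,1) (1,3,2) (1,4,1) (1,4,2) (1,4,3) (2,3,1) (2,3,2) (2,4,1) (2,4,2) (2,4,3) (3,4,1) (3,4,2) (3,4,3) — 13.
press=shift 3: (1,4,1) (1,4,2) (1,4,3) (2,4,1) (2,4,2) (2,4,3) (3,4,1) (3,4,2) (3,4,3) — 9.
Summing: 14 + 13 + 9 = 36.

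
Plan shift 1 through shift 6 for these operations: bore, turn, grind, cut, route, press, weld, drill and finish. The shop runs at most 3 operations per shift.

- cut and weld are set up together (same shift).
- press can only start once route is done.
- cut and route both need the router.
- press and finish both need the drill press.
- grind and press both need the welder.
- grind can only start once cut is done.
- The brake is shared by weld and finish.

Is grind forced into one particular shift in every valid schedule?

No

grind can be shift 2 (e.g. press=shift 3, finish=shift 4, cut=shift 1, route=shift 2, grind=shift 2, weld=shift 1, turn=shift 2, bore=shift 1, drill=shift 3) or shift 3 (e.g. turn in shift 2; route in shift 2; bore in shift 1; drill in shift 2; grind in shift 3; finish in shift 3; cut in shift 1; press in shift 4; weld in shift 1).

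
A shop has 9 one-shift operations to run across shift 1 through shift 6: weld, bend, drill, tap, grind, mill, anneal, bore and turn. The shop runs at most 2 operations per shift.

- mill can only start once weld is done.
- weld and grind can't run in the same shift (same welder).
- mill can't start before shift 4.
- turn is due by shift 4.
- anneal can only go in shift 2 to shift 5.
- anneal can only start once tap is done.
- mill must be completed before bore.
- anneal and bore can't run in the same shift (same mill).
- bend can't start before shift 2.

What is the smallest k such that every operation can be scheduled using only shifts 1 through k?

The precedence chain requires at least 3 distinct shifts.
With at most 2 per shift and 9 operations, at least 5 shifts are needed.
Propagating the time windows through the other constraints, bore can't land before shift 5, so the schedule must run through at least shift 5.
5 works (last occupied shift: shift 5): for example bend -> shift 2, turn -> shift 1, grind -> shift 4, anneal -> shift 2, bore -> shift 5, tap -> shift 1, weld -> shift 3, mill -> shift 4, drill -> shift 3.

5 shifts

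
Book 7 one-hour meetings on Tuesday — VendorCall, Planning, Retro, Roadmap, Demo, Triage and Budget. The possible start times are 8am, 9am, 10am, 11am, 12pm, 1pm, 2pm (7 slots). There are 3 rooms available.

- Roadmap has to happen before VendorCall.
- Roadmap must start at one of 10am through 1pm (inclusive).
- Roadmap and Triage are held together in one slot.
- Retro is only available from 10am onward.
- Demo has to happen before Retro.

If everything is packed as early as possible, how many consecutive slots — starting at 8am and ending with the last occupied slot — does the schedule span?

The precedence chain requires at least 2 distinct slots.
With at most 3 per slot and 7 meetings, at least 3 slots are needed.
Propagating the time windows through the other constraints, VendorCall can't land before 11am — that is slot 4 counting from 8am — so the schedule must run through at least 4 slots.
4 works (last occupied slot: 11am): for example Demo=8am, Triage=10am, Budget=8am, VendorCall=11am, Retro=10am, Planning=8am, Roadmap=10am.

4 slots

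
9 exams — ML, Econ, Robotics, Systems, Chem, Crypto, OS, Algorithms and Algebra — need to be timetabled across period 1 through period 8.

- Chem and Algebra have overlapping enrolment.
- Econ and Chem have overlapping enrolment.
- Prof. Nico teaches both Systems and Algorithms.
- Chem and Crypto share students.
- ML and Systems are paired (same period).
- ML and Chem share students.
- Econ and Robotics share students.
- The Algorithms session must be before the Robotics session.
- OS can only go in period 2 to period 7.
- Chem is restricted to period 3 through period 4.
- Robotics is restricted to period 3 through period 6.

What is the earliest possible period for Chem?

period 3

Chem is available from period 3; Chem's own window allows nothing later than period 4.
Chem at period 3 is achievable: Algebra -> period 1; Systems -> period 2; Chem -> period 3; OS -> period 2; Econ -> period 1; Robotics -> period 3; Algorithms -> period 1; ML -> period 2; Crypto -> period 1.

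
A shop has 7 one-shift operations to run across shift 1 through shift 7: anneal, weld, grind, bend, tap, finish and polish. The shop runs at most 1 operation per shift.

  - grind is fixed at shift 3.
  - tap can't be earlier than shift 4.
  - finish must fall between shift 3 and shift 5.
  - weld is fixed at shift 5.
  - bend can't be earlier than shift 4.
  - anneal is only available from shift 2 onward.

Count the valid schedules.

2

Enumerating: anneal in shift 2; grind in shift 3; tap in shift 7; weld in shift 5; finish in shift 4; bend in shift 6; polish in shift 1 | bend in shift 7, anneal in shift 2, grind in shift 3, weld in shift 5, finish in shift 4, polish in shift 1, tap in shift 6.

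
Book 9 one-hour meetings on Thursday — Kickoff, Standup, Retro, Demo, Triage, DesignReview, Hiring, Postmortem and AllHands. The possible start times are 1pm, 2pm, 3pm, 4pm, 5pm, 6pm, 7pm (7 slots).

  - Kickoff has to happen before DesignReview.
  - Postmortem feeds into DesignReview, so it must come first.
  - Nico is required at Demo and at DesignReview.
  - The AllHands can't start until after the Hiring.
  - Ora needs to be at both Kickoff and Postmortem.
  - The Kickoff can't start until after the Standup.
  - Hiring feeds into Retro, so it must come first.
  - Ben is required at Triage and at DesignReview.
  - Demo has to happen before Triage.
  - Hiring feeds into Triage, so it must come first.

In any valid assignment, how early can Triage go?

Precedence pushes Triage to at least 2pm.
Triage at 2pm is achievable: AllHands in 2pm, Retro in 2pm, Demo in 1pm, Standup in 1pm, Kickoff in 2pm, DesignReview in 3pm, Postmortem in 1pm, Triage in 2pm, Hiring in 1pm.

2pm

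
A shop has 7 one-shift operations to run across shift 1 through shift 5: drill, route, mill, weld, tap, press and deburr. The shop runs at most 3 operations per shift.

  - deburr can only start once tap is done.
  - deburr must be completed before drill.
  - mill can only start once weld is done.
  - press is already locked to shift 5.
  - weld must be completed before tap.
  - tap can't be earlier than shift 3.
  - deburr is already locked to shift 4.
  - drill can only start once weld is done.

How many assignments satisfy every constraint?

Splitting on route: it can be shift 1 (7), shift 2 (7), shift 3 (7), shift 4 (7), shift 5 (5). Listing each branch's schedules as (drill, mill, weld, tap, press, deburr) by shift number:
route=shift 1: (5,2,1,3,5,4) (5,3,1,3,5,4) (5,3,2,3,5,4) (5,4,1,3,5,4) (5,4,2,3,5,4) (5,5,1,3,5,4) (5,5,2,3,5,4) — 7.
route=shift 2: (5,2,1,3,5,4) (5,3,1,3,5,4) (5,3,2,3,5,4) (5,4,1,3,5,4) (5,4,2,3,5,4) (5,5,1,3,5,4) (5,5,2,3,5,4) — 7.
route=shift 3: (5,2,1,3,5,4) (5,3,1,3,5,4) (5,3,2,3,5,4) (5,4,1,3,5,4) (5,4,2,3,5,4) (5,5,1,3,5,4) (5,5,2,3,5,4) — 7.
route=shift 4: (5,2,1,3,5,4) (5,3,1,3,5,4) (5,3,2,3,5,4) (5,4,1,3,5,4) (5,4,2,3,5,4) (5,5,1,3,5,4) (5,5,2,3,5,4) — 7.
route=shift 5: (5,2,1,3,5,4) (5,3,1,3,5,4) (5,3,2,3,5,4) (5,4,1,3,5,4) (5,4,2,3,5,4) — 5.
Summing: 7 + 7 + 7 + 7 + 5 = 33.

33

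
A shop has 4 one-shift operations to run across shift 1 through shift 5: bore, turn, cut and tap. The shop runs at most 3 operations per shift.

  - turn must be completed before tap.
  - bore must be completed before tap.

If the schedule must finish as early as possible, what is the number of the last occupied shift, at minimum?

The precedence chain requires at least 2 distinct shifts.
With at most 3 per shift and 4 operations, at least 2 shifts are needed.
2 works (last occupied shift: shift 2): for example turn=shift 1, bore=shift 1, tap=shift 2, cut=shift 1.

2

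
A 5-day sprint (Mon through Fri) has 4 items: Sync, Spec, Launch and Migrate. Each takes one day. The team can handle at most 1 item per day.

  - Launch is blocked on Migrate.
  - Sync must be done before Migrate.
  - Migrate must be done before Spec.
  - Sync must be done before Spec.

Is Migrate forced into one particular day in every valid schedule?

Migrate can be Tue (e.g. Sync in Mon; Spec in Wed; Migrate in Tue; Launch in Thu) or Wed (e.g. Launch -> Fri, Migrate -> Wed, Sync -> Mon, Spec -> Thu).

No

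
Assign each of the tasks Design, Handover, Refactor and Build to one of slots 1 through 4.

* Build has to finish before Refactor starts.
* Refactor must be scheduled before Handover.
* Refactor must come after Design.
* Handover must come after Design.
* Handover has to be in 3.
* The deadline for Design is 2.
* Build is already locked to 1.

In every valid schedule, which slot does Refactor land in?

2

Build is fixed at 1 and must come before Refactor, so Refactor is at least 2.
Handover is fixed at 3 and must come after Refactor, so Refactor is at most 2.
So Refactor must be 2.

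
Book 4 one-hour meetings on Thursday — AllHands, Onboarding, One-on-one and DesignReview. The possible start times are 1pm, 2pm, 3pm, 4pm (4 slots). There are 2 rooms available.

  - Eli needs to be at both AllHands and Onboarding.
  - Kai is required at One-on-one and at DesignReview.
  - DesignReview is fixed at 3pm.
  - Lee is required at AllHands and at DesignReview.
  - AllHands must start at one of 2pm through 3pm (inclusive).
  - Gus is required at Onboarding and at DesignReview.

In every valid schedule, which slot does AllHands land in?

2pm

AllHands's window is 2pm–3pm.
DesignReview is fixed at 3pm, and AllHands can't share a slot with DesignReview.
So AllHands must be 2pm.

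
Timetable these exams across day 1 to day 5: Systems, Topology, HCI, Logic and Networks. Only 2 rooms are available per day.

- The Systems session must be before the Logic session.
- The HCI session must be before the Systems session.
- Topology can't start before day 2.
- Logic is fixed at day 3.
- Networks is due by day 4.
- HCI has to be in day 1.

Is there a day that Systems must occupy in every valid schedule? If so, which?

day 2

HCI is fixed at day 1 and must come before Systems, so Systems is at least day 2.
Logic is fixed at day 3 and must come after Systems, so Systems is at most day 2.
So Systems must be day 2.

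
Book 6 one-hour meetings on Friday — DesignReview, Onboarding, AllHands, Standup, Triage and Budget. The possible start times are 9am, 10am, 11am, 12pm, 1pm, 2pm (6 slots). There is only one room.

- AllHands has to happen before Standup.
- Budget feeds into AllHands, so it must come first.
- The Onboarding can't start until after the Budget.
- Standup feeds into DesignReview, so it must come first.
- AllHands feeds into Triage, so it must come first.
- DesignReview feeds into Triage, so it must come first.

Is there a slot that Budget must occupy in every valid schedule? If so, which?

9am

Downstream work caps Budget at 10am.
So Budget is pinned to 9am.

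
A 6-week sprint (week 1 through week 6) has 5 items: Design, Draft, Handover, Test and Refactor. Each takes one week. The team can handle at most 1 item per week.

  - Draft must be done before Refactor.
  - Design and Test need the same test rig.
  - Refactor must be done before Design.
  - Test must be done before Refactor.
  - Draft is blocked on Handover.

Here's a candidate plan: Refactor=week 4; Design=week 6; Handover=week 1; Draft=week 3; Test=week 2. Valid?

Design and Test need the same test rig — holds.
Draft must be done before Refactor — holds.
Test must be done before Refactor — holds.
Draft is blocked on Handover — holds.
Refactor must be done before Design — holds.
The team can handle at most 1 item per week — holds.

Yes, all constraints hold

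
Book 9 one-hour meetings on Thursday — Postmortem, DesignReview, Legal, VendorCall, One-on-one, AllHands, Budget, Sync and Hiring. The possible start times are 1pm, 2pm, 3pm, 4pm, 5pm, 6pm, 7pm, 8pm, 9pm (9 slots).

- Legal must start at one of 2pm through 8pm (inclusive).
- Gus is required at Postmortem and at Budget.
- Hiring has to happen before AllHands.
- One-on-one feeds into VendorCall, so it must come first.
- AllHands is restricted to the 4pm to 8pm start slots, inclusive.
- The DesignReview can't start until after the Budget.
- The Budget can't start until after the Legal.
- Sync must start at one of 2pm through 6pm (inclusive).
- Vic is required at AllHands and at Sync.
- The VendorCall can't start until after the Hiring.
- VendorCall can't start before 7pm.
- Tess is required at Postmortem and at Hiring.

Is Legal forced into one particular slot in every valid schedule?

Legal can be 2pm (e.g. One-on-one=1pm, Postmortem=2pm, DesignReview=4pm, Budget=3pm, Hiring=1pm, Sync=2pm, Legal=2pm, AllHands=4pm, VendorCall=7pm) or 3pm (e.g. Legal=3pm, Postmortem=2pm, One-on-one=1pm, Hiring=1pm, Budget=4pm, Sync=2pm, AllHands=4pm, DesignReview=5pm, VendorCall=7pm).

No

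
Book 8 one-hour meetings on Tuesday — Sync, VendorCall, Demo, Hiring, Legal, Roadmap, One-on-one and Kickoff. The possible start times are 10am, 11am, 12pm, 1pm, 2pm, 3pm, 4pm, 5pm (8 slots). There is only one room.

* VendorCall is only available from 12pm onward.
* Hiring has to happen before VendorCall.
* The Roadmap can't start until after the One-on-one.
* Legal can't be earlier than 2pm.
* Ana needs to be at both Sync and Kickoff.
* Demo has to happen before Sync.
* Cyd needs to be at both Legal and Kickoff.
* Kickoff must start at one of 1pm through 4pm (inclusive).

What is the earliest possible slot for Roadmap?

11am

Precedence pushes Roadmap to at least 11am.
Roadmap at 11am is achievable: Demo -> 4pm, VendorCall -> 3pm, Roadmap -> 11am, One-on-one -> 10am, Legal -> 2pm, Hiring -> 12pm, Kickoff -> 1pm, Sync -> 5pm.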